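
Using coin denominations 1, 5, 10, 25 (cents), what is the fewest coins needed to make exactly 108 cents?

8

Use the largest denomination that fits, subtract, and repeat.
108 = 4×25 + 1×5 + 3×1
Total coins = 4 + 1 + 3 = 8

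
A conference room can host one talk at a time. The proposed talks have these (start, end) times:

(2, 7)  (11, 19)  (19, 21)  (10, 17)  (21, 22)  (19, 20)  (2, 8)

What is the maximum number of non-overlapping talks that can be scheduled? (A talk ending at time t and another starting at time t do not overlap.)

Sort by end time and greedily take each interval whose start is ≥ the last chosen end.
By end time: (2,7), (2,8), (10,17), (11,19), (19,20), (19,21), (21,22).
Pick (2,7); next start ≥ 7 → (10,17); next start ≥ 17 → (19,20); next start ≥ 20 → (21,22).
Selected 4 talks.

4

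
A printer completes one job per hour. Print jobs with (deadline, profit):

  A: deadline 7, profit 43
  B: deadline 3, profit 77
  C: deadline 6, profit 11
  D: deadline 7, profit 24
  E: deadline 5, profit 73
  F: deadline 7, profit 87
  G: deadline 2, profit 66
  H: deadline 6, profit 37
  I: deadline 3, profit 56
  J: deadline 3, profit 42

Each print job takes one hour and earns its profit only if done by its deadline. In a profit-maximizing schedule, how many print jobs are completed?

By profit: F(d7,87), B(d3,77), E(d5,73), G(d2,66), I(d3,56), A(d7,43), J(d3,42), H(d6,37), D(d7,24), C(d6,11)
F→slot 7; B→slot 3; E→slot 5; G→slot 2; I→slot 1; A→slot 6; J skipped; H→slot 4; D skipped; C skipped.
7 of 10 scheduled.

7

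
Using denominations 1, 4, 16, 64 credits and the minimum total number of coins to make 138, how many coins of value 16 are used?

0

Use the largest denomination that fits, subtract, and repeat.
138 − 2×64→10 − 2×4→2 − 2×1→0
Count of 16: 0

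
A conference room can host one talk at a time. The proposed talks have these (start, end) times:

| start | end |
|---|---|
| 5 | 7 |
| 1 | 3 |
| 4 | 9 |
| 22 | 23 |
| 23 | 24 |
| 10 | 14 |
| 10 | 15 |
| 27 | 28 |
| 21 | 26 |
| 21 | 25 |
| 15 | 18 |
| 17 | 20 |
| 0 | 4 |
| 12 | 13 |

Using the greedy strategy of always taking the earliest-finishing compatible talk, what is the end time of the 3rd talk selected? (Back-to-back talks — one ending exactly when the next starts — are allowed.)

13

Sort by end time and greedily take each interval whose start is ≥ the last chosen end.
Sorted by end: (1,3)  (0,4)  (5,7)  (4,9)  (12,13)  (10,14)  (10,15)  (15,18)  (17,20)  (22,23)  (23,24)  (21,25)  (21,26)  (27,28)
take (1,3); take (5,7); skip (4,9); take (12,13); skip (10,15); take (15,18); take (22,23); take (23,24); skip (21,26); take (27,28).
Selected: (1,3) (5,7) (12,13) (15,18) (22,23) (23,24) (27,28)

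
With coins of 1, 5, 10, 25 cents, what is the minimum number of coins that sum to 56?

56 − 2×25→6 − 1×5→1 − 1×1→0
Total coins = 2 + 1 + 1 = 4

4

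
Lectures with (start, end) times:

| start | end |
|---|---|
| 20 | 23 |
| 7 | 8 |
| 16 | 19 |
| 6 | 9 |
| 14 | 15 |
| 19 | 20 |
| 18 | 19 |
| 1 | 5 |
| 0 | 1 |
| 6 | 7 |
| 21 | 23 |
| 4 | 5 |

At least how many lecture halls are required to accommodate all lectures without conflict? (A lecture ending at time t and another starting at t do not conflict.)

2

The answer is the maximum number of intervals overlapping at any instant.
Events (time:±→running): 0:+→1 1:-→0 1:+→1 4:+→2 … peak 2.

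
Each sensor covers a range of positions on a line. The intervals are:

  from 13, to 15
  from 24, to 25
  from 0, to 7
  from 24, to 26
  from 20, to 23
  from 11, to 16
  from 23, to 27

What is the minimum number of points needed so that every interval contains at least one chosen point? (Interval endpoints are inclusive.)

Sorted: [0,7] [13,15] [11,16] [20,23] [24,25] [24,26] [23,27]
{[0,7]} hit by 7; {[13,15],[11,16]} hit by 15; {[20,23]} hit by 23; {[24,25],[24,26],[23,27]} hit by 25.
Points: 7, 15, 23, 25 (4 total).

4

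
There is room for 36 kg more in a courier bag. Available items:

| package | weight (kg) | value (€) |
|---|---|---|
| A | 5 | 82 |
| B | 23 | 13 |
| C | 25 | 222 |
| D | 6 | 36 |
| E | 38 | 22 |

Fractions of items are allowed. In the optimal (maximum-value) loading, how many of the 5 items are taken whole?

3

Ratios (sorted): A 16.40, C 8.88, D 6.00, E 0.58, B 0.57
take A (5 @ 82); take C (25 @ 222); take D (6 @ 36). Capacity used 36/36.
3 item(s) taken whole.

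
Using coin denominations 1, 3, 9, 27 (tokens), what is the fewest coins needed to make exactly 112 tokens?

Greedy: take as many of the largest coin as possible, then repeat with the remainder.
112 − 4×27→4 − 1×3→1 − 1×1→0
Total coins = 4 + 1 + 1 = 6

6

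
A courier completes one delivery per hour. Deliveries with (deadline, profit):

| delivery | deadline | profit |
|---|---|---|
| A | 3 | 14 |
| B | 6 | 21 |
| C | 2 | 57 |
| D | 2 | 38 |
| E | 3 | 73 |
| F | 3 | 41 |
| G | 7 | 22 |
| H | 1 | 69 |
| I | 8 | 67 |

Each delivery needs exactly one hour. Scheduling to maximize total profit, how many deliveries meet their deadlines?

By profit: E(d3,73), H(d1,69), I(d8,67), C(d2,57), F(d3,41), D(d2,38), G(d7,22), B(d6,21), A(d3,14)
E→slot 3; H→slot 1; I→slot 8; C→slot 2; F skipped; D skipped; G→slot 7; B→slot 6; A skipped.
6 of 9 scheduled.

6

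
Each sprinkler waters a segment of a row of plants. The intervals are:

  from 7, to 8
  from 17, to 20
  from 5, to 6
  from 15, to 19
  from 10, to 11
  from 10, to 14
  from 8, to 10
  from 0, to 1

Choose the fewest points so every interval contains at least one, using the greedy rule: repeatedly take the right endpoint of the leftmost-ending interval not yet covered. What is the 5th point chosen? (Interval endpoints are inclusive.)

19

Process intervals by earliest right end; each time one isn't hit yet, stab at its right endpoint.
Sorted: [0,1] [5,6] [7,8] [8,10] [10,11] [10,14] [15,19] [17,20]
{[0,1]} hit by 1; {[5,6]} hit by 6; {[7,8],[8,10]} hit by 8; {[10,11],[10,14]} hit by 11; {[15,19],[17,20]} hit by 19.
Points: 1, 6, 8, 11, 19 (5 total).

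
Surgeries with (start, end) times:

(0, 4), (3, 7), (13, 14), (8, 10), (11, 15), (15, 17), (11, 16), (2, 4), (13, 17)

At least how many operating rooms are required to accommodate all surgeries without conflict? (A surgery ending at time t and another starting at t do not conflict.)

The answer is the maximum number of intervals overlapping at any instant.
starts: [0, 2, 3, 8, 11, 11, 13, 13, 15]
ends:   [4, 4, 7, 10, 14, 15, 16, 17, 17]
s0→1 s2→2 s3→3 e4→2 e4→1 e7→0 s8→1 e10→0 s11→1 s11→2 s13→3 s13→4  — peak 4.

4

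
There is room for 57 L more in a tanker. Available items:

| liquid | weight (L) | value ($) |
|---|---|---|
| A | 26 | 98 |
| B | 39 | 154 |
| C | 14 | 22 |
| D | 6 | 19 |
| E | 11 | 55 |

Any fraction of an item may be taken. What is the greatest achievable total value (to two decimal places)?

235.38

Sort by value per unit weight and fill in that order.
Order: E (55/11=5.00) > B (154/39=3.95) > A (98/26=3.77) > D (19/6=3.17) > C (22/14=1.57)
Fill: take E (11 @ 55) → take B (39 @ 154) → take 7/26 of A → 26.38; 57/57 used.
Total value = 235.38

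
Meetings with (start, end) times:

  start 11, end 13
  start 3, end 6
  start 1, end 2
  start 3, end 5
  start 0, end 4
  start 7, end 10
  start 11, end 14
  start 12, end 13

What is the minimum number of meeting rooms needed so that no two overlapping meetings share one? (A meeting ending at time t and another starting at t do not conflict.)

3

Count concurrent intervals with a sweep; the peak is the room count.
Events (time:±→running): 0:+→1 1:+→2 2:-→1 3:+→2 3:+→3 … peak 3.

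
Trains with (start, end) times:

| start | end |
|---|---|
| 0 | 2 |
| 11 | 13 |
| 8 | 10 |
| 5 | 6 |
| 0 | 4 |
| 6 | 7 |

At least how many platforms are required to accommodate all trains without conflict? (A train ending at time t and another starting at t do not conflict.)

2

The answer is the maximum number of intervals overlapping at any instant.
Events (time:±→running): 0:+→1 0:+→2 … peak 2.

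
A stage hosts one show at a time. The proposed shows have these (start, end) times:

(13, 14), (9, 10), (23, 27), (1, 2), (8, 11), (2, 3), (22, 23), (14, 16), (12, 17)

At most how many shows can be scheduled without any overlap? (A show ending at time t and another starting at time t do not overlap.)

Sorted by end: (1,2)  (2,3)  (9,10)  (8,11)  (13,14)  (14,16)  (12,17)  (22,23)  (23,27)
take (1,2); take (2,3); take (9,10); take (13,14); take (14,16); skip (12,17); take (22,23); take (23,27).
Selected 7 shows.

7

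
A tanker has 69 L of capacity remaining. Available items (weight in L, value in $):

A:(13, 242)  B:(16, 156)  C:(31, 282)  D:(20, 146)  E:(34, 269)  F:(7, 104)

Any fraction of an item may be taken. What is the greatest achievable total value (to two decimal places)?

799.82

Order: A (242/13=18.62) > F (104/7=14.86) > B (156/16=9.75) > C (282/31=9.10) > E (269/34=7.91) > D (146/20=7.30)
Fill: take A (13 @ 242) → take F (7 @ 104) → take B (16 @ 156) → take C (31 @ 282) → take 2/34 of E → 15.82; 69/69 used.
Total value = 799.82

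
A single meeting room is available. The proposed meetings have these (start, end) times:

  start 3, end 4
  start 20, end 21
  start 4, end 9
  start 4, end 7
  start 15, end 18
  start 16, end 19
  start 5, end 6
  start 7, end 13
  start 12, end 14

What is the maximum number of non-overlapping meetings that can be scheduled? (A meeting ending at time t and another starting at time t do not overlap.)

Greedy by earliest finish: after sorting by end time, pick each interval compatible with the last pick.
By end time: (3,4), (5,6), (4,7), (4,9), (7,13), (12,14), (15,18), (16,19), (20,21).
Pick (3,4); next start ≥ 4 → (5,6); next start ≥ 6 → (7,13); next start ≥ 13 → (15,18); next start ≥ 18 → (20,21).
Selected 5 meetings.

5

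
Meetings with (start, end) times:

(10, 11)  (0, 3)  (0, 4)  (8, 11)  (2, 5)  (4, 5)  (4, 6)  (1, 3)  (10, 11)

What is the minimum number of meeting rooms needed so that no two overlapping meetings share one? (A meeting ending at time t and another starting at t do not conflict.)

Count concurrent intervals with a sweep; the peak is the room count.
Events (time:±→running): 0:+→1 0:+→2 1:+→3 2:+→4 … peak 4.

4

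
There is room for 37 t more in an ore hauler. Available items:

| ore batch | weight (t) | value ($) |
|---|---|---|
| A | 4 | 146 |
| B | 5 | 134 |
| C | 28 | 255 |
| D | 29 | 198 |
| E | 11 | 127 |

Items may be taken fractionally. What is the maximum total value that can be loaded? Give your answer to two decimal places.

Ratios (sorted): A 36.50, B 26.80, E 11.55, C 9.11, D 6.83
take A (4 @ 146); take B (5 @ 134); take E (11 @ 127); take 17/28 of C → 154.82. Capacity used 37/37.
Total value = 561.82

561.82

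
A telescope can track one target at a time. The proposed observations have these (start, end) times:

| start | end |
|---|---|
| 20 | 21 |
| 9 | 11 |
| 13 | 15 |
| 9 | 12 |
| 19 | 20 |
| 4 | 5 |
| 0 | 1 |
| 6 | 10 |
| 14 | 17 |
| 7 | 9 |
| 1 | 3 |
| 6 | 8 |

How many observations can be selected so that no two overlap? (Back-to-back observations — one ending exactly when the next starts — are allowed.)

Order by finish time; keep every interval that doesn't clash with the previous kept one.
By end time: (0,1), (1,3), (4,5), (6,8), (7,9), (6,10), (9,11), (9,12), (13,15), (14,17), (19,20), (20,21).
Pick (0,1); next start ≥ 1 → (1,3); next start ≥ 3 → (4,5); next start ≥ 5 → (6,8); next start ≥ 8 → (9,11); next start ≥ 11 → (13,15); next start ≥ 15 → (19,20); next start ≥ 20 → (20,21).
Selected 8 observations.

8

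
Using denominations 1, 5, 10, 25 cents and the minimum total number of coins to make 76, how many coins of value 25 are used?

3

Greedy: take as many of the largest coin as possible, then repeat with the remainder.
76 = 3×25 + 1×1
Count of 25: 3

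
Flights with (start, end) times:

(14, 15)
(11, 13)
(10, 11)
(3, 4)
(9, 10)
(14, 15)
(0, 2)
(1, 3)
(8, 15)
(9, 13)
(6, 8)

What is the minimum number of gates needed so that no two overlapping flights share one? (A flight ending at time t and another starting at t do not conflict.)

3

The answer is the maximum number of intervals overlapping at any instant.
Events (time:±→running): 0:+→1 1:+→2 2:-→1 3:-→0 3:+→1 4:-→0 6:+→1 8:-→0 8:+→1 9:+→2 9:+→3 … peak 3.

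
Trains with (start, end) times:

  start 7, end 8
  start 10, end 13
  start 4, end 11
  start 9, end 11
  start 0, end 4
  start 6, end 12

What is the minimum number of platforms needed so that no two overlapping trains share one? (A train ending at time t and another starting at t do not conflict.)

Events (time:±→running): 0:+→1 4:-→0 4:+→1 6:+→2 7:+→3 8:-→2 9:+→3 10:+→4 … peak 4.

4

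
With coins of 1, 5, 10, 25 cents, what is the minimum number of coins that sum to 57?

57 − 2×25→7 − 1×5→2 − 2×1→0
Total coins = 2 + 1 + 2 = 5

5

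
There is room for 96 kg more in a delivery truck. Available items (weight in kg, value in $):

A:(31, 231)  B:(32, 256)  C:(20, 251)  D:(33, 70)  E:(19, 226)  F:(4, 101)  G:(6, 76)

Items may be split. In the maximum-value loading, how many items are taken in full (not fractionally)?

Order: F (101/4=25.25) > G (76/6=12.67) > C (251/20=12.55) > E (226/19=11.89) > B (256/32=8.00) > A (231/31=7.45) > D (70/33=2.12)
Fill: take F (4 @ 101) → take G (6 @ 76) → take C (20 @ 251) → take E (19 @ 226) → take B (32 @ 256) → take 15/31 of A → 111.77; 96/96 used.
5 item(s) taken whole; one partial (take 15/31 of A).

5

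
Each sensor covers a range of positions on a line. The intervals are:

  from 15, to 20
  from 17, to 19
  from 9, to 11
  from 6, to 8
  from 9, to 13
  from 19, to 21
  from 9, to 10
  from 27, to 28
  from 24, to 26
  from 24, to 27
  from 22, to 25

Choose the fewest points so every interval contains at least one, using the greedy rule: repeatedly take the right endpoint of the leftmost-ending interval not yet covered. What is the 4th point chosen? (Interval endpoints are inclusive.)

By right end: [6,8]  [9,10]  [9,11]  [9,13]  [17,19]  [15,20]  [19,21]  [22,25]  [24,26]  [24,27]  [27,28]
[6,8] uncovered → point at 8; [9,10] uncovered → point at 10; [17,19] uncovered → point at 19; [22,25] uncovered → point at 25; [27,28] uncovered → point at 28.
Points: 8, 10, 19, 25, 28 (5 total).

25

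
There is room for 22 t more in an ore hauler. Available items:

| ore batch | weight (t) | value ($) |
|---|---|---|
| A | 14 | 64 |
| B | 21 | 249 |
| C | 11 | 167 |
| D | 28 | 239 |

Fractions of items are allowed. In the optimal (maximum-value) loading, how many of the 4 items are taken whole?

Order: C (167/11=15.18) > B (249/21=11.86) > D (239/28=8.54) > A (64/14=4.57)
Fill: take C (11 @ 167) → take 11/21 of B → 130.43; 22/22 used.
1 item(s) taken whole; one partial (take 11/21 of B).

1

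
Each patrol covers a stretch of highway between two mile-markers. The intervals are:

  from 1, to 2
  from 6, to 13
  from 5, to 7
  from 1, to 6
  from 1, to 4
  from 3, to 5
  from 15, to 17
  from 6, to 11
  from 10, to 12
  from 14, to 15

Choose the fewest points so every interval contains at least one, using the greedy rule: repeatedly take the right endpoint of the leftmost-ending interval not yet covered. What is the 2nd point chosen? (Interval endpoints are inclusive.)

Sort by right endpoint; whenever an interval is uncovered, place a point at its right end.
By right end: [1,2]  [1,4]  [3,5]  [1,6]  [5,7]  [6,11]  [10,12]  [6,13]  [14,15]  [15,17]
[1,2] uncovered → point at 2; [3,5] uncovered → point at 5; [6,11] uncovered → point at 11; [14,15] uncovered → point at 15.
Points: 2, 5, 11, 15 (4 total).

5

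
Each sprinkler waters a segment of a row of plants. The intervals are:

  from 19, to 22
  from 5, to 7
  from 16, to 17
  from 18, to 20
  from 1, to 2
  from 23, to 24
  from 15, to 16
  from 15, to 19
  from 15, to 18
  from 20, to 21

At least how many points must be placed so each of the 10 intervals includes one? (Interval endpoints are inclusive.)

5

Process intervals by earliest right end; each time one isn't hit yet, stab at its right endpoint.
Sorted: [1,2] [5,7] [15,16] [16,17] [15,18] [15,19] [18,20] [20,21] [19,22] [23,24]
{[1,2]} hit by 2; {[5,7]} hit by 7; {[15,16],[16,17],[15,18],[15,19]} hit by 16; {[18,20],[20,21],[19,22]} hit by 20; {[23,24]} hit by 24.
Points: 2, 7, 16, 20, 24 (5 total).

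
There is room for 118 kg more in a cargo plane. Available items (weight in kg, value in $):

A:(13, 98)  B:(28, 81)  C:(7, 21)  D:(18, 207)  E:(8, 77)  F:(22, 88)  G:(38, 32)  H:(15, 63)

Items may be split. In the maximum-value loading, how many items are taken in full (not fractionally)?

Greedy by value/weight ratio, highest first.
Order: D (207/18=11.50) > E (77/8=9.62) > A (98/13=7.54) > H (63/15=4.20) > F (88/22=4.00) > C (21/7=3.00) > B (81/28=2.89) > G (32/38=0.84)
Fill: take D (18 @ 207) → take E (8 @ 77) → take A (13 @ 98) → take H (15 @ 63) → take F (22 @ 88) → take C (7 @ 21) → take B (28 @ 81) → take 7/38 of G → 5.89; 118/118 used.
7 item(s) taken whole; one partial (take 7/38 of G).

7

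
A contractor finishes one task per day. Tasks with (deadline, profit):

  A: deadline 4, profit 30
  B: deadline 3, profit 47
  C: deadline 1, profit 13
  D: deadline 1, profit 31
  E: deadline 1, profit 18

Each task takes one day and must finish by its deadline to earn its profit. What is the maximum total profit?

By profit: B(d3,47), D(d1,31), A(d4,30), E(d1,18), C(d1,13)
B→slot 3; D→slot 1; A→slot 4; E skipped; C skipped.
Profit = 31 + 47 + 30 = 108

108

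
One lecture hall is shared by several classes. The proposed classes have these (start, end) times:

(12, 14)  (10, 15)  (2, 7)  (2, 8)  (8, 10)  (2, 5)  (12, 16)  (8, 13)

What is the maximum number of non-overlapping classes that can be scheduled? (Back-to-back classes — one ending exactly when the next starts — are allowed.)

3

Sort by end time and greedily take each interval whose start is ≥ the last chosen end.
By end time: (2,5), (2,7), (2,8), (8,10), (8,13), (12,14), (10,15), (12,16).
Pick (2,5); next start ≥ 5 → (8,10); next start ≥ 10 → (12,14).
Selected 3 classes.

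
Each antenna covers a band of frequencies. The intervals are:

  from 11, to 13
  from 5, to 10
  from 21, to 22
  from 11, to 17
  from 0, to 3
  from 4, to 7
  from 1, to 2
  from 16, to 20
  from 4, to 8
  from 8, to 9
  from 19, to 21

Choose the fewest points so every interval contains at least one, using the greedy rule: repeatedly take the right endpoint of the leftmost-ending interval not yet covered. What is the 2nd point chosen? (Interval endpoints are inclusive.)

Sort by right endpoint; whenever an interval is uncovered, place a point at its right end.
Sorted: [1,2] [0,3] [4,7] [4,8] [8,9] [5,10] [11,13] [11,17] [16,20] [19,21] [21,22]
{[1,2],[0,3]} hit by 2; {[4,7],[4,8]} hit by 7; {[8,9],[5,10]} hit by 9; {[11,13],[11,17]} hit by 13; {[16,20],[19,21]} hit by 20; {[21,22]} hit by 22.
Points: 2, 7, 9, 13, 20, 22 (6 total).

7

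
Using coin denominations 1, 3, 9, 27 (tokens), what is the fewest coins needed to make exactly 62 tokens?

6

Use the largest denomination that fits, subtract, and repeat.
62 − 2×27→8 − 2×3→2 − 2×1→0
Total coins = 2 + 2 + 2 = 6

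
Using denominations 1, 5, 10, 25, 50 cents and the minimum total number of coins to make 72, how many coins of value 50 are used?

1

Greedy: take as many of the largest coin as possible, then repeat with the remainder.
72 = 1×50 + 2×10 + 2×1
Count of 50: 1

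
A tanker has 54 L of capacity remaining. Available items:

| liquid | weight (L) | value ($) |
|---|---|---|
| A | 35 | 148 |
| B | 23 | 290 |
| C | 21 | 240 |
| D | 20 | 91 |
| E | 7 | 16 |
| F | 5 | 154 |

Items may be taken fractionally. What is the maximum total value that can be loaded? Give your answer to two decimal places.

706.75

Sort by value per unit weight and fill in that order.
Ratios (sorted): F 30.80, B 12.61, C 11.43, D 4.55, A 4.23, E 2.29
take F (5 @ 154); take B (23 @ 290); take C (21 @ 240); take 5/20 of D → 22.75. Capacity used 54/54.
Total value = 706.75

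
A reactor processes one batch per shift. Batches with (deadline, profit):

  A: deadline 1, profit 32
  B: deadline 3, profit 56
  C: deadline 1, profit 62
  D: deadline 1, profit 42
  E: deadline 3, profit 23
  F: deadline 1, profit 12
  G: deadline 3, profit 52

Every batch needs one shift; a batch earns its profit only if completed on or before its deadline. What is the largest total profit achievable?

170

Sort by profit descending; place each in the latest free slot ≤ its deadline.
Profit order: C=62 B=56 G=52 D=42 A=32 E=23 F=12
Assign: C→slot 1, B→slot 3, G→slot 2, D skipped, A skipped, E skipped, F skipped.
Slots: [1:C] [2:G] [3:B]
Profit = 62 + 52 + 56 = 170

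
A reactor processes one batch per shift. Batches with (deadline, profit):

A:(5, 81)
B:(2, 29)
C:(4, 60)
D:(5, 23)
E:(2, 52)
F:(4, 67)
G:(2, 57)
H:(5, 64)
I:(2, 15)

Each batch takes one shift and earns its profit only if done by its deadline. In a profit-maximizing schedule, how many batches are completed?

Take jobs in profit order; each goes to the latest open slot no later than its deadline.
By profit: A(d5,81), F(d4,67), H(d5,64), C(d4,60), G(d2,57), E(d2,52), B(d2,29), D(d5,23), I(d2,15)
A→slot 5; F→slot 4; H→slot 3; C→slot 2; G→slot 1; E skipped; B skipped; D skipped; I skipped.
5 of 9 scheduled.

5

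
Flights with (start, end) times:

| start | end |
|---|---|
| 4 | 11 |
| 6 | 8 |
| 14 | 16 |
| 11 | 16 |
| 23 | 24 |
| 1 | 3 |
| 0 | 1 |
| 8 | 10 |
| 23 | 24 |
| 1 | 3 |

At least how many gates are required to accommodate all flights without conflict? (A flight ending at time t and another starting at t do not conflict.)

2

The answer is the maximum number of intervals overlapping at any instant.
Events (time:±→running): 0:+→1 1:-→0 1:+→1 1:+→2 … peak 2.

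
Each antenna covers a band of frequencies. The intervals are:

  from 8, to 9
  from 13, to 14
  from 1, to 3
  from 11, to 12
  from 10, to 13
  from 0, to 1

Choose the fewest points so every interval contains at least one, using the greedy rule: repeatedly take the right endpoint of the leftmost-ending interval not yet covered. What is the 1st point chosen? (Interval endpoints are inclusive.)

Sort by right endpoint; whenever an interval is uncovered, place a point at its right end.
By right end: [0,1]  [1,3]  [8,9]  [11,12]  [10,13]  [13,14]
[0,1] uncovered → point at 1; [8,9] uncovered → point at 9; [11,12] uncovered → point at 12; [13,14] uncovered → point at 14.
Points: 1, 9, 12, 14 (4 total).

1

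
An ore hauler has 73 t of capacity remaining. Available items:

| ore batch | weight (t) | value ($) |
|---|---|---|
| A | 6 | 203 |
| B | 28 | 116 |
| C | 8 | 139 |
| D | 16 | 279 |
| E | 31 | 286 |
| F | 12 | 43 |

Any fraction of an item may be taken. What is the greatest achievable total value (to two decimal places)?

Sort by value per unit weight and fill in that order.
Order: A (203/6=33.83) > D (279/16=17.44) > C (139/8=17.38) > E (286/31=9.23) > B (116/28=4.14) > F (43/12=3.58)
Fill: take A (6 @ 203) → take D (16 @ 279) → take C (8 @ 139) → take E (31 @ 286) → take 12/28 of B → 49.71; 73/73 used.
Total value = 956.71

956.71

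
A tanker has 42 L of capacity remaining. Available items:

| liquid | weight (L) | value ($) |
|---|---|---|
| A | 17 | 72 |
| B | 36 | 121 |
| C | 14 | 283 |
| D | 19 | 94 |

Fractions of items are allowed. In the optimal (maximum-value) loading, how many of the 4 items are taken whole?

Sort by value per unit weight and fill in that order.
Ratios (sorted): C 20.21, D 4.95, A 4.24, B 3.36
take C (14 @ 283); take D (19 @ 94); take 9/17 of A → 38.12. Capacity used 42/42.
2 item(s) taken whole; one partial (take 9/17 of A).

2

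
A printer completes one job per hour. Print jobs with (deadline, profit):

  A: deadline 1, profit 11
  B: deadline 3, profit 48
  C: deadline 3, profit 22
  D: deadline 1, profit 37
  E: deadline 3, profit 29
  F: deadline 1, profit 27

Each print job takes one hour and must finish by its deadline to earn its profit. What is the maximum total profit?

114

Sort by profit descending; place each in the latest free slot ≤ its deadline.
Profit order: B=48 D=37 E=29 F=27 C=22 A=11
Assign: B→slot 3, D→slot 1, E→slot 2, F skipped, C skipped, A skipped.
Slots: [1:D] [2:E] [3:B]
Profit = 37 + 29 + 48 = 114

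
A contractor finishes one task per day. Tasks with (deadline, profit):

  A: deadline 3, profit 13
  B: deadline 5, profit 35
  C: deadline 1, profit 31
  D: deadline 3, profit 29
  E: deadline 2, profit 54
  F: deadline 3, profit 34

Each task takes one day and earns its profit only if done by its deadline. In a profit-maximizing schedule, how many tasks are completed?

4

Sort by profit descending; place each in the latest free slot ≤ its deadline.
By profit: E(d2,54), B(d5,35), F(d3,34), C(d1,31), D(d3,29), A(d3,13)
E→slot 2; B→slot 5; F→slot 3; C→slot 1; D skipped; A skipped.
4 of 6 scheduled.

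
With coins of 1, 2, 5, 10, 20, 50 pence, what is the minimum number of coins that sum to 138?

Greedy: take as many of the largest coin as possible, then repeat with the remainder.
138 = 2×50 + 1×20 + 1×10 + 1×5 + 1×2 + 1×1
Total coins = 2 + 1 + 1 + 1 + 1 + 1 = 7

7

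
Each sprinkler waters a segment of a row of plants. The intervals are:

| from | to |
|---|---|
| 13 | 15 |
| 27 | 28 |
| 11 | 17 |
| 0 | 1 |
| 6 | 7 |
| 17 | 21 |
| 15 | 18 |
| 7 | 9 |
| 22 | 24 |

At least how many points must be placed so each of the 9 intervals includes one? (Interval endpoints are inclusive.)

6

Process intervals by earliest right end; each time one isn't hit yet, stab at its right endpoint.
Sorted: [0,1] [6,7] [7,9] [13,15] [11,17] [15,18] [17,21] [22,24] [27,28]
{[0,1]} hit by 1; {[6,7],[7,9]} hit by 7; {[13,15],[11,17],[15,18]} hit by 15; {[17,21]} hit by 21; {[22,24]} hit by 24; {[27,28]} hit by 28.
Points: 1, 7, 15, 21, 24, 28 (6 total).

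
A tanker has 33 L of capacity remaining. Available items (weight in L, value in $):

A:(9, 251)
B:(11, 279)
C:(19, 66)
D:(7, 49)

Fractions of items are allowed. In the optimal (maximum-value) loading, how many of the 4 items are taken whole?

Greedy by value/weight ratio, highest first.
Order: A (251/9=27.89) > B (279/11=25.36) > D (49/7=7.00) > C (66/19=3.47)
Fill: take A (9 @ 251) → take B (11 @ 279) → take D (7 @ 49) → take 6/19 of C → 20.84; 33/33 used.
3 item(s) taken whole; one partial (take 6/19 of C).

3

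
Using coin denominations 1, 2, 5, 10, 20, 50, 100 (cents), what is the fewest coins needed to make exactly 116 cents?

4

Greedy: take as many of the largest coin as possible, then repeat with the remainder.
116 − 1×100→16 − 1×10→6 − 1×5→1 − 1×1→0
Total coins = 1 + 1 + 1 + 1 = 4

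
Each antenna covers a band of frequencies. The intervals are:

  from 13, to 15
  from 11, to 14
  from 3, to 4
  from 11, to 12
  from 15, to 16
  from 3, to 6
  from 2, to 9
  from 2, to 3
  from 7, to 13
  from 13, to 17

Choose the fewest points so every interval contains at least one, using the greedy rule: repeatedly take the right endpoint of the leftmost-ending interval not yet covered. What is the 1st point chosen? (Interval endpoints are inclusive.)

3

Sort by right endpoint; whenever an interval is uncovered, place a point at its right end.
By right end: [2,3]  [3,4]  [3,6]  [2,9]  [11,12]  [7,13]  [11,14]  [13,15]  [15,16]  [13,17]
[2,3] uncovered → point at 3; [11,12] uncovered → point at 12; [13,15] uncovered → point at 15.
Points: 3, 12, 15 (3 total).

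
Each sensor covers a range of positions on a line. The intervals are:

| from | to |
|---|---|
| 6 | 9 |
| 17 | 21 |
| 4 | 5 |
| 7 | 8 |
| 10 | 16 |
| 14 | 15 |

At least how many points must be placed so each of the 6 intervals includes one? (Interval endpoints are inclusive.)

Sorted: [4,5] [7,8] [6,9] [14,15] [10,16] [17,21]
{[4,5]} hit by 5; {[7,8],[6,9]} hit by 8; {[14,15],[10,16]} hit by 15; {[17,21]} hit by 21.
Points: 5, 8, 15, 21 (4 total).

4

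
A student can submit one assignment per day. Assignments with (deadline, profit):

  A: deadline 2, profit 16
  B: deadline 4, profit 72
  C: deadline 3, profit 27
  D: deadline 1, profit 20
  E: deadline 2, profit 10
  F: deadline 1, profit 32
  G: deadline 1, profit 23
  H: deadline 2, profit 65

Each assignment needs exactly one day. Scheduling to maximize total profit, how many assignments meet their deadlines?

Sort by profit descending; place each in the latest free slot ≤ its deadline.
Profit order: B=72 H=65 F=32 C=27 G=23 D=20 A=16 E=10
Assign: B→slot 4, H→slot 2, F→slot 1, C→slot 3, G skipped, D skipped, A skipped, E skipped.
Slots: [1:F] [2:H] [3:C] [4:B]
4 of 8 scheduled.

4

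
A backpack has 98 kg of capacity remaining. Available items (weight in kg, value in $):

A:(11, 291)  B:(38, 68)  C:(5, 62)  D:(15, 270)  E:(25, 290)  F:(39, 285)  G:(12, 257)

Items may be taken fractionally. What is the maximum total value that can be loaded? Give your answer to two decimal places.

Sort by value per unit weight and fill in that order.
Order: A (291/11=26.45) > G (257/12=21.42) > D (270/15=18.00) > C (62/5=12.40) > E (290/25=11.60) > F (285/39=7.31) > B (68/38=1.79)
Fill: take A (11 @ 291) → take G (12 @ 257) → take D (15 @ 270) → take C (5 @ 62) → take E (25 @ 290) → take 30/39 of F → 219.23; 98/98 used.
Total value = 1389.23

1389.23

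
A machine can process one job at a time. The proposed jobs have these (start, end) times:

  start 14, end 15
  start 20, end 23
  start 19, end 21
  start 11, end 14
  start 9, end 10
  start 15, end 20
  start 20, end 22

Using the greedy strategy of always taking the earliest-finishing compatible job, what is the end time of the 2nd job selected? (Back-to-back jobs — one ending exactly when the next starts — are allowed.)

Sorted by end: (9,10)  (11,14)  (14,15)  (15,20)  (19,21)  (20,22)  (20,23)
take (9,10); take (11,14); take (14,15); take (15,20); take (20,22); skip (20,23).
Selected: (9,10) (11,14) (14,15) (15,20) (20,22)

14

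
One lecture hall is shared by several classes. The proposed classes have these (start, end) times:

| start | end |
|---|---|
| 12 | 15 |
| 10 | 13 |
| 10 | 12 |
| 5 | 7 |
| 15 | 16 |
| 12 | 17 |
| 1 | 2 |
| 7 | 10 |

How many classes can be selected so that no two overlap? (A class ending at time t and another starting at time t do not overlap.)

Sort by end time and greedily take each interval whose start is ≥ the last chosen end.
By end time: (1,2), (5,7), (7,10), (10,12), (10,13), (12,15), (15,16), (12,17).
Pick (1,2); next start ≥ 2 → (5,7); next start ≥ 7 → (7,10); next start ≥ 10 → (10,12); next start ≥ 12 → (12,15); next start ≥ 15 → (15,16).
Selected 6 classes.

6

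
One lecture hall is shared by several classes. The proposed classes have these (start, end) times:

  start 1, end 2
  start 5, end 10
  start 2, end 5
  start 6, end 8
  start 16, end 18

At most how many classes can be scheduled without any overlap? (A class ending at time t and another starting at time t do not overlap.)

Sort by end time and greedily take each interval whose start is ≥ the last chosen end.
Sorted by end: (1,2)  (2,5)  (6,8)  (5,10)  (16,18)
take (1,2); take (2,5); take (6,8); skip (5,10); take (16,18).
Selected 4 classes.

4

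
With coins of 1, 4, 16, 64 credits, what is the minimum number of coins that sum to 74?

5

Greedy: take as many of the largest coin as possible, then repeat with the remainder.
74 − 1×64→10 − 2×4→2 − 2×1→0
Total coins = 1 + 2 + 2 = 5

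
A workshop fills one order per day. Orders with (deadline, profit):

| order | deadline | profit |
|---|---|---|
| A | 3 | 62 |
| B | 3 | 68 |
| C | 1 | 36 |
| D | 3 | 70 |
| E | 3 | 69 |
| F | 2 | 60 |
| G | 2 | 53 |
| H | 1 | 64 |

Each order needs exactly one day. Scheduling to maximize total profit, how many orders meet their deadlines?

3

Sort by profit descending; place each in the latest free slot ≤ its deadline.
By profit: D(d3,70), E(d3,69), B(d3,68), H(d1,64), A(d3,62), F(d2,60), G(d2,53), C(d1,36)
D→slot 3; E→slot 2; B→slot 1; H skipped; A skipped; F skipped; G skipped; C skipped.
3 of 8 scheduled.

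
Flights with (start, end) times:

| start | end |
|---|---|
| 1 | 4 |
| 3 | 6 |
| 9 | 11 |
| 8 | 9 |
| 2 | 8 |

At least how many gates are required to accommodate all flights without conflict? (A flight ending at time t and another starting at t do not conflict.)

3

Events (time:±→running): 1:+→1 2:+→2 3:+→3 … peak 3.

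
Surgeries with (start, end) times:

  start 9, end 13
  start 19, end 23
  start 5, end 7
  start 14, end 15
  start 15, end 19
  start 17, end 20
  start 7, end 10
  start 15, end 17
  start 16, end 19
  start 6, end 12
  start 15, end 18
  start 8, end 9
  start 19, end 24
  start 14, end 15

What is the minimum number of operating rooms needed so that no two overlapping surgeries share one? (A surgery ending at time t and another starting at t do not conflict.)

starts: [5, 6, 7, 8, 9, 14, 14, 15, 15, 15, 16, 17, 19, 19]
ends:   [7, 9, 10, 12, 13, 15, 15, 17, 18, 19, 19, 20, 23, 24]
s5→1 s6→2 e7→1 s7→2 s8→3 e9→2 s9→3 e10→2 e12→1 e13→0 s14→1 s14→2 e15→1 e15→0 s15→1 s15→2 s15→3 s16→4  — peak 4.

4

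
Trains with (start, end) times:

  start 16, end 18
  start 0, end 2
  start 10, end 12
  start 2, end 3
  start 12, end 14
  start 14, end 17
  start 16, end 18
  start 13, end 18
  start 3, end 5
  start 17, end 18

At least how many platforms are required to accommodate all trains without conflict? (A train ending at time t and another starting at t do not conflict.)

Count concurrent intervals with a sweep; the peak is the room count.
Events (time:±→running): 0:+→1 2:-→0 2:+→1 3:-→0 3:+→1 5:-→0 10:+→1 12:-→0 12:+→1 13:+→2 14:-→1 14:+→2 16:+→3 16:+→4 … peak 4.

4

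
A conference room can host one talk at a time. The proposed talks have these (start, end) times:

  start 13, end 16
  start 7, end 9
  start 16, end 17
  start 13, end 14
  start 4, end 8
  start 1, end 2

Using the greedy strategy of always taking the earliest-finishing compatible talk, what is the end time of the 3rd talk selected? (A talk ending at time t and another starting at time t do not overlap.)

Sorted by end: (1,2)  (4,8)  (7,9)  (13,14)  (13,16)  (16,17)
take (1,2); take (4,8); skip (7,9); take (13,14); take (16,17).
Selected: (1,2) (4,8) (13,14) (16,17)

14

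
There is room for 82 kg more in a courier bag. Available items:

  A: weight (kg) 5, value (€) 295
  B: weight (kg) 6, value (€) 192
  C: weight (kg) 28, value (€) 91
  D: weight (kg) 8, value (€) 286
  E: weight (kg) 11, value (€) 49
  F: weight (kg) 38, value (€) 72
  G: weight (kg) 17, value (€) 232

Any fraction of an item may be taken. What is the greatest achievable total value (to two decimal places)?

Order: A (295/5=59.00) > D (286/8=35.75) > B (192/6=32.00) > G (232/17=13.65) > E (49/11=4.45) > C (91/28=3.25) > F (72/38=1.89)
Fill: take A (5 @ 295) → take D (8 @ 286) → take B (6 @ 192) → take G (17 @ 232) → take E (11 @ 49) → take C (28 @ 91) → take 7/38 of F → 13.26; 82/82 used.
Total value = 1158.26

1158.26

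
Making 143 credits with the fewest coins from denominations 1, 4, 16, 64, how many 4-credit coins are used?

3

143 = 2×64 + 3×4 + 3×1
Count of 4: 3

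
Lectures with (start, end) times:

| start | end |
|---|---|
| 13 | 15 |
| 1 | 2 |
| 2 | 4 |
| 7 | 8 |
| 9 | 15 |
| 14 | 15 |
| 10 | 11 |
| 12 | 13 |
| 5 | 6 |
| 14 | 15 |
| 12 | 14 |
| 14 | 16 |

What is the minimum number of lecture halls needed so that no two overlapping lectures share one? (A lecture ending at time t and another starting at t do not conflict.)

5

Events (time:±→running): 1:+→1 2:-→0 2:+→1 4:-→0 5:+→1 6:-→0 7:+→1 8:-→0 9:+→1 10:+→2 11:-→1 12:+→2 12:+→3 13:-→2 13:+→3 14:-→2 14:+→3 14:+→4 14:+→5 … peak 5.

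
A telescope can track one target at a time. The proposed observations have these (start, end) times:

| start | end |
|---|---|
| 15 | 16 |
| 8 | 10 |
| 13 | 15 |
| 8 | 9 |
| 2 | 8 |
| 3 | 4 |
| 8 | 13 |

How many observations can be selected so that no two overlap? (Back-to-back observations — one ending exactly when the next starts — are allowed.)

Greedy by earliest finish: after sorting by end time, pick each interval compatible with the last pick.
Sorted by end: (3,4)  (2,8)  (8,9)  (8,10)  (8,13)  (13,15)  (15,16)
take (3,4); skip (2,8); take (8,9); skip (8,13); take (13,15); take (15,16).
Selected 4 observations.

4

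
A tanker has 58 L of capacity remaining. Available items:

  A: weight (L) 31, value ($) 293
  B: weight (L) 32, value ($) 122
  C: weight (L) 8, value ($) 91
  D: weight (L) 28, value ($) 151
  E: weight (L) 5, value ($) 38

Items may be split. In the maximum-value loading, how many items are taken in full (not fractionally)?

3

Greedy by value/weight ratio, highest first.
Order: C (91/8=11.38) > A (293/31=9.45) > E (38/5=7.60) > D (151/28=5.39) > B (122/32=3.81)
Fill: take C (8 @ 91) → take A (31 @ 293) → take E (5 @ 38) → take 14/28 of D → 75.50; 58/58 used.
3 item(s) taken whole; one partial (take 14/28 of D).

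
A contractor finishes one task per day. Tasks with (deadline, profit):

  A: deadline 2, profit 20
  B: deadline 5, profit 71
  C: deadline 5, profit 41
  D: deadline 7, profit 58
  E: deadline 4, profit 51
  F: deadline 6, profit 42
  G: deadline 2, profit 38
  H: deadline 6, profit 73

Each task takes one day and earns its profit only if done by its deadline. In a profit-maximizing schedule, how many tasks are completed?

Take jobs in profit order; each goes to the latest open slot no later than its deadline.
By profit: H(d6,73), B(d5,71), D(d7,58), E(d4,51), F(d6,42), C(d5,41), G(d2,38), A(d2,20)
H→slot 6; B→slot 5; D→slot 7; E→slot 4; F→slot 3; C→slot 2; G→slot 1; A skipped.
7 of 8 scheduled.

7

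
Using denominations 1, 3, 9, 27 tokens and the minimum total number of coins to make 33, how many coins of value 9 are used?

0

33 − 1×27→6 − 2×3→0
Count of 9: 0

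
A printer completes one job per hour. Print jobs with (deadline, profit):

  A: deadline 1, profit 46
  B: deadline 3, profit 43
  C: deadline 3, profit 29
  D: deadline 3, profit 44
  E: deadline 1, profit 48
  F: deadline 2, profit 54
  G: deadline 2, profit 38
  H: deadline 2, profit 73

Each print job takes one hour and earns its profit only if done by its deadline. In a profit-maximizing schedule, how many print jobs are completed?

Profit order: H=73 F=54 E=48 A=46 D=44 B=43 G=38 C=29
Assign: H→slot 2, F→slot 1, E skipped, A skipped, D→slot 3, B skipped, G skipped, C skipped.
Slots: [1:F] [2:H] [3:D]
3 of 8 scheduled.

3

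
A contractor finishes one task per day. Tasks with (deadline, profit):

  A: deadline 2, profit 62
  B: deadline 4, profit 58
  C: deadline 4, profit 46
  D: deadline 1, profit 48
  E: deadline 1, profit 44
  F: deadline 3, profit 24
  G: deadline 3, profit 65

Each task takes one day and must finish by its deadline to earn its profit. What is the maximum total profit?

233

Profit order: G=65 A=62 B=58 D=48 C=46 E=44 F=24
Assign: G→slot 3, A→slot 2, B→slot 4, D→slot 1, C skipped, E skipped, F skipped.
Slots: [1:D] [2:A] [3:G] [4:B]
Profit = 48 + 62 + 65 + 58 = 233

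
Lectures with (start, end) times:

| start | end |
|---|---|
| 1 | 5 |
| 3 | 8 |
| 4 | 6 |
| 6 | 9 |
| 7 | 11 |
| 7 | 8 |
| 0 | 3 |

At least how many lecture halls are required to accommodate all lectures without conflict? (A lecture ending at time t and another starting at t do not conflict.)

4

Events (time:±→running): 0:+→1 1:+→2 3:-→1 3:+→2 4:+→3 5:-→2 6:-→1 6:+→2 7:+→3 7:+→4 … peak 4.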